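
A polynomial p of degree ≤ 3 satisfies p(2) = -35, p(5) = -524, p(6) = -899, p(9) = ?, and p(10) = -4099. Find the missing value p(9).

The 4 known points determine the degree-3 polynomial uniquely.
Write p(s) = as^3 + bs^2 + cs + d. Substituting each data point gives a linear system:
  8a + 4b + 2c + d = -35
  125a + 25b + 5c + d = -524
  216a + 36b + 6c + d = -899
  1000a + 100b + 10c + d = -4099
Solving the system yields a = -4, b = -1, c = 0, d = 1.
So p(s) = -4s³ - s² + 1.
Then p(9) = -2996.

-2996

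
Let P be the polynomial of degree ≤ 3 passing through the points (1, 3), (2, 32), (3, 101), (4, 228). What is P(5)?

431

Forward differences of the values at x = 1, 2, 3, 4:
  P  : 3  32  101  228
  Δ  : 29  69  127
  Δ^2: 40  58
  Δ^3: 18
The third differences are constant, confirming degree 3.
Interpolating (Newton forward form) and evaluating at x = 5 gives P(5) = 431.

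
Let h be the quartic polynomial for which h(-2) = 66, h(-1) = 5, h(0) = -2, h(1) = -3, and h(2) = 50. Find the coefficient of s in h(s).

Write h(s) = as^4 + bs^3 + cs^2 + ds + e. Substituting each data point gives a linear system:
  16a - 8b + 4c - 2d + e = 66
  a - b + c - d + e = 5
  e = -2
  a + b + c + d + e = -3
  16a + 8b + 4c + 2d + e = 50
Solving the system yields a = 4, b = 0, c = -1, d = -4, e = -2.
So h(s) = 4s^4 - s^2 - 4s - 2.
The coefficient of s is -4.

-4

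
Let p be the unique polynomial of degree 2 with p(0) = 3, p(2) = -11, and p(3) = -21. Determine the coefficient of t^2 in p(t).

Write p(t) = at^2 + bt + c. Substituting each data point gives a linear system:
  c = 3
  4a + 2b + c = -11
  9a + 3b + c = -21
Solving the system yields a = -1, b = -5, c = 3.
So p(t) = -t² - 5t + 3.
The leading coefficient is -1.

-1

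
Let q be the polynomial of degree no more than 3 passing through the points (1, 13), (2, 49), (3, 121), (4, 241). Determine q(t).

Write q(t) = at^3 + bt^2 + ct + d. Substituting each data point gives a linear system:
  a + b + c + d = 13
  8a + 4b + 2c + d = 49
  27a + 9b + 3c + d = 121
  64a + 16b + 4c + d = 241
Solving the system yields a = 2, b = 6, c = 4, d = 1.
So q(t) = 2t^3 + 6t^2 + 4t + 1.
Check: q(1) = 13. ✓

q(t) = 2t^3 + 6t^2 + 4t + 1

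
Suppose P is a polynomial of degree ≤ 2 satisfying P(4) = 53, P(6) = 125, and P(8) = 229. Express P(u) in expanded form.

Write P(u) = au^2 + bu + c. Substituting each data point gives a linear system:
  16a + 4b + c = 53
  36a + 6b + c = 125
  64a + 8b + c = 229
Solving the system yields a = 4, b = -4, c = 5.
So P(u) = 4u^2 - 4u + 5.
Check: P(8) = 229. ✓

P(u) = 4u^2 - 4u + 5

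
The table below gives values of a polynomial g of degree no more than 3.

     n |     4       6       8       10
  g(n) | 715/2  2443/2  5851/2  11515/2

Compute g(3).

301/2

Write g(n) = an^3 + bn^2 + cn + d. Substituting each data point gives a linear system:
  64a + 16b + 4c + d = 715/2
  216a + 36b + 6c + d = 2443/2
  512a + 64b + 8c + d = 5851/2
  1000a + 100b + 10c + d = 11515/2
Solving the system yields a = 6, b = -3, c = 6, d = -5/2.
So g(n) = 6n³ - 3n² + 6n - 5/2.
Then g(3) = 301/2.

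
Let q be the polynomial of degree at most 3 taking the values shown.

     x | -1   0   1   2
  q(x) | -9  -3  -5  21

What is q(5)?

Forward differences of the values at x = -1, 0, 1, 2:
  q  : -9  -3  -5  21
  Δ  : 6  -2  26
  Δ^2: -8  28
  Δ^3: 36
The third differences are constant, confirming degree 3.
Interpolating (Newton forward form) and evaluating at x = 5 gives q(5) = 627.

627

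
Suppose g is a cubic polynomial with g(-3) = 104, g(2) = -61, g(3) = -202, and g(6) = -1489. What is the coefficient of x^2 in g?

Write g(x) = ax^3 + bx^2 + cx + d. Substituting each data point gives a linear system:
  -27a + 9b - 3c + d = 104
  8a + 4b + 2c + d = -61
  27a + 9b + 3c + d = -202
  216a + 36b + 6c + d = -1489
Solving the system yields a = -6, b = -6, c = 3, d = 5.
So g(x) = -6x^3 - 6x^2 + 3x + 5.
The coefficient of x^2 is -6.

-6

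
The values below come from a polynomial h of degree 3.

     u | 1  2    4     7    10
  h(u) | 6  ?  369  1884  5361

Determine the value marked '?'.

49

The 4 known points determine the degree-3 polynomial uniquely.
Write h(u) = au^3 + bu^2 + cu + d. Substituting each data point gives a linear system:
  a + b + c + d = 6
  64a + 16b + 4c + d = 369
  343a + 49b + 7c + d = 1884
  1000a + 100b + 10c + d = 5361
Solving the system yields a = 5, b = 4, c = -4, d = 1.
So h(u) = 5u^3 + 4u^2 - 4u + 1.
Then h(2) = 49.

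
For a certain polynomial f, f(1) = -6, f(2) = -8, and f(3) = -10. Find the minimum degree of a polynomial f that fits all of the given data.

1

Forward differences of the values at n = 1, 2, 3:
  f  : -6  -8  -10
  Δ  : -2  -2
  Δ^2: 0
The first differences are constant (-2) and nonzero, while all higher differences vanish, so the minimal degree is 1.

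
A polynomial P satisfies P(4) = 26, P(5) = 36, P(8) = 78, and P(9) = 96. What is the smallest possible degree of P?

2

Divided differences on the nodes 4, 5, 8, 9:
  order 0: 26  36  78  96
  order 1: 10  14  18
  order 2: 1  1
  order 3: 0
The order-2 divided differences are all 1 (nonzero) and every higher order vanishes, so the data lies on a polynomial of degree exactly 2.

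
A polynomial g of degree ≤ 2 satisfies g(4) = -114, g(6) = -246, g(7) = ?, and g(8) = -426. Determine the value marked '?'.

The 3 known points determine the degree-2 polynomial uniquely.
Write g(t) = at^2 + bt + c. Substituting each data point gives a linear system:
  16a + 4b + c = -114
  36a + 6b + c = -246
  64a + 8b + c = -426
Solving the system yields a = -6, b = -6, c = 6.
So g(t) = -6t^2 - 6t + 6.
Then g(7) = -330.

-330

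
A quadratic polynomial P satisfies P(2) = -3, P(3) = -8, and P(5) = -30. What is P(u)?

P(u) = -2u^2 + 5u - 5

Using the Lagrange interpolation formula with nodes 2, 3, 5:
  L_0(u) = (u - 3)(u - 5) / 3
  L_1(u) = (u - 2)(u - 5) / -2
  L_2(u) = (u - 2)(u - 3) / 6
Then P(u) = -3·L_0(u) - 8·L_1(u) - 30·L_2(u).
Expanding and collecting terms gives P(u) = -2u^2 + 5u - 5.
Check: P(2) = -3. ✓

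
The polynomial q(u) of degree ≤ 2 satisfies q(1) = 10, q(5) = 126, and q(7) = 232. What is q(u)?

Write q(u) = au^2 + bu + c. Substituting each data point gives a linear system:
  a + b + c = 10
  25a + 5b + c = 126
  49a + 7b + c = 232
Solving the system yields a = 4, b = 5, c = 1.
So q(u) = 4u² + 5u + 1.
Check: q(7) = 232. ✓

q(u) = 4u^2 + 5u + 1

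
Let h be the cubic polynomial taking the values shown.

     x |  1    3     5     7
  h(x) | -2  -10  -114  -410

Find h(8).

Using the Lagrange interpolation formula with nodes 1, 3, 5, 7:
  L_0(x) = (x - 3)(x - 5)(x - 7) / -48
  L_1(x) = (x - 1)(x - 5)(x - 7) / 16
  L_2(x) = (x - 1)(x - 3)(x - 7) / -16
  L_3(x) = (x - 1)(x - 3)(x - 5) / 48
Then h(x) = -2·L_0(x) - 10·L_1(x) - 114·L_2(x) - 410·L_3(x).
Expanding and collecting terms gives h(x) = -2x^3 + 6x^2 - 2x - 4.
Evaluating at x = 8: h(8) = -660.

-660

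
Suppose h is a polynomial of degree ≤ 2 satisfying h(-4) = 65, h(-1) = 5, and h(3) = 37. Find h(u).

h(u) = 4u^2 + 1

Write h(u) = au^2 + bu + c. Substituting each data point gives a linear system:
  16a - 4b + c = 65
  a - b + c = 5
  9a + 3b + c = 37
Solving the system yields a = 4, b = 0, c = 1.
So h(u) = 4u^2 + 1.
Check: h(-1) = 5. ✓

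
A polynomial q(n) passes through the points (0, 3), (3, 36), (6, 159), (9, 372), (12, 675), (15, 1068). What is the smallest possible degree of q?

Forward differences of the values at n = 0, 3, 6, 9, 12, 15:
  q  : 3  36  159  372  675  1068
  Δ  : 33  123  213  303  393
  Δ^2: 90  90  90  90
  Δ^3: 0  0  0
  Δ^4: 0  0
  Δ^5: 0
The second differences are constant (90) and nonzero, while all higher differences vanish, so the minimal degree is 2.

2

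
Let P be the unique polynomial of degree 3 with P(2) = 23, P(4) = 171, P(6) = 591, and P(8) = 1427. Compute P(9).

Forward differences of the values at x = 2, 4, 6, 8:
  P  : 23  171  591  1427
  Δ  : 148  420  836
  Δ^2: 272  416
  Δ^3: 144
The third differences are constant, confirming degree 3.
Interpolating (Newton forward form) and evaluating at x = 9 gives P(9) = 2046.

2046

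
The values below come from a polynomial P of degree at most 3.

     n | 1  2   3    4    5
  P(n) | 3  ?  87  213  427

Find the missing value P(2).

25

On equispaced nodes a degree-3 polynomial has vanishing fourth forward difference, so
  P(1) - 4·P(2) + 6·P(3) - 4·P(4) + P(5) = 0.
Substituting the known values and solving for P(2):
  -4·P(2) = -100
  P(2) = 25.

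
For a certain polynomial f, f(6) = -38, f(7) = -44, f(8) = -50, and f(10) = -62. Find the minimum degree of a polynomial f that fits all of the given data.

1

Divided differences on the nodes 6, 7, 8, 10:
  order 0: -38  -44  -50  -62
  order 1: -6  -6  -6
  order 2: 0  0
  order 3: 0
The order-1 divided differences are all -6 (nonzero) and every higher order vanishes, so the data lies on a polynomial of degree exactly 1.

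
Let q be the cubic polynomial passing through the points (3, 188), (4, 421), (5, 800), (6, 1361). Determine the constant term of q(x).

5

Write q(x) = ax^3 + bx^2 + cx + d. Substituting each data point gives a linear system:
  27a + 9b + 3c + d = 188
  64a + 16b + 4c + d = 421
  125a + 25b + 5c + d = 800
  216a + 36b + 6c + d = 1361
Solving the system yields a = 6, b = 1, c = 4, d = 5.
So q(x) = 6x^3 + x^2 + 4x + 5.
The constant term is 5.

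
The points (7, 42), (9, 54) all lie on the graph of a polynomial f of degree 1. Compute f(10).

60

Using the Lagrange interpolation formula with nodes 7, 9:
  L_0(n) = (n - 9) / -2
  L_1(n) = (n - 7) / 2
Then f(n) = 42·L_0(n) + 54·L_1(n).
Expanding and collecting terms gives f(n) = 6n.
Evaluating at n = 10: f(10) = 60.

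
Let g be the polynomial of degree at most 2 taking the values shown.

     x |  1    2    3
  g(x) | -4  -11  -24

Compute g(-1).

-8

Using the Lagrange interpolation formula with nodes 1, 2, 3:
  L_0(x) = (x - 2)(x - 3) / 2
  L_1(x) = (x - 1)(x - 3) / -1
  L_2(x) = (x - 1)(x - 2) / 2
Then g(x) = -4·L_0(x) - 11·L_1(x) - 24·L_2(x).
Expanding and collecting terms gives g(x) = -3x² + 2x - 3.
Evaluating at x = -1: g(-1) = -8.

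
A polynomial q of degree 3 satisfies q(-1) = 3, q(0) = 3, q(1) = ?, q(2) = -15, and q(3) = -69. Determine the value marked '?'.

3

The 4 known points determine the degree-3 polynomial uniquely.
Write q(t) = at^3 + bt^2 + ct + d. Substituting each data point gives a linear system:
  -a + b - c + d = 3
  d = 3
  8a + 4b + 2c + d = -15
  27a + 9b + 3c + d = -69
Solving the system yields a = -3, b = 0, c = 3, d = 3.
So q(t) = -3t^3 + 3t + 3.
Then q(1) = 3.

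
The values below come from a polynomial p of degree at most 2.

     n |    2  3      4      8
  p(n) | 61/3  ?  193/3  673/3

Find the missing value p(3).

The 3 known points determine the degree-2 polynomial uniquely.
Write p(n) = an^2 + bn + c. Substituting each data point gives a linear system:
  4a + 2b + c = 61/3
  16a + 4b + c = 193/3
  64a + 8b + c = 673/3
Solving the system yields a = 3, b = 4, c = 1/3.
So p(n) = 3n^2 + 4n + 1/3.
Then p(3) = 118/3.

118/3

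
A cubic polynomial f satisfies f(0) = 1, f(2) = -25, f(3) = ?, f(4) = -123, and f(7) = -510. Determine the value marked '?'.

The 4 known points determine the degree-3 polynomial uniquely.
Write f(t) = at^3 + bt^2 + ct + d. Substituting each data point gives a linear system:
  d = 1
  8a + 4b + 2c + d = -25
  64a + 16b + 4c + d = -123
  343a + 49b + 7c + d = -510
Solving the system yields a = -1, b = -3, c = -3, d = 1.
So f(t) = -t^3 - 3t^2 - 3t + 1.
Then f(3) = -62.

-62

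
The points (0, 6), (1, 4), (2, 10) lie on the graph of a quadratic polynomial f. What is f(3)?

Forward differences of the values at n = 0, 1, 2:
  f  : 6  4  10
  Δ  : -2  6
  Δ^2: 8
The second differences are constant, confirming degree 2.
Interpolating (Newton forward form) and evaluating at n = 3 gives f(3) = 24.

24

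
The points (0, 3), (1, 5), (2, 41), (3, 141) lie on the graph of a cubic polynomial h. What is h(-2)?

-19

Write h(n) = an^3 + bn^2 + cn + d. Substituting each data point gives a linear system:
  d = 3
  a + b + c + d = 5
  8a + 4b + 2c + d = 41
  27a + 9b + 3c + d = 141
Solving the system yields a = 5, b = 2, c = -5, d = 3.
So h(n) = 5n³ + 2n² - 5n + 3.
Then h(-2) = -19.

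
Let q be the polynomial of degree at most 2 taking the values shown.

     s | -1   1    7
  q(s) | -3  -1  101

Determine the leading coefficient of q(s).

Write q(s) = as^2 + bs + c. Substituting each data point gives a linear system:
  a - b + c = -3
  a + b + c = -1
  49a + 7b + c = 101
Solving the system yields a = 2, b = 1, c = -4.
So q(s) = 2s^2 + s - 4.
The leading coefficient is 2.

2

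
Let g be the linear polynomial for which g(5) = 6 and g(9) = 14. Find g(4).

4

Write g(t) = at + b. Substituting each data point gives a linear system:
  5a + b = 6
  9a + b = 14
Solving the system yields a = 2, b = -4.
So g(t) = 2t - 4.
Then g(4) = 4.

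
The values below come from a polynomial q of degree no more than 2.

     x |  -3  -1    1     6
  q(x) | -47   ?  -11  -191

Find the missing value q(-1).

-9

The 3 known points determine the degree-2 polynomial uniquely.
Write q(x) = ax^2 + bx + c. Substituting each data point gives a linear system:
  9a - 3b + c = -47
  a + b + c = -11
  36a + 6b + c = -191
Solving the system yields a = -5, b = -1, c = -5.
So q(x) = -5x^2 - x - 5.
Then q(-1) = -9.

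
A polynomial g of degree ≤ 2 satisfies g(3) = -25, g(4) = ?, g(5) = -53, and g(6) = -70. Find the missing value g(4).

-38

On equispaced nodes a degree-2 polynomial has vanishing third forward difference, so
  - g(3) + 3·g(4) - 3·g(5) + g(6) = 0.
Substituting the known values and solving for g(4):
  3·g(4) = -114
  g(4) = -38.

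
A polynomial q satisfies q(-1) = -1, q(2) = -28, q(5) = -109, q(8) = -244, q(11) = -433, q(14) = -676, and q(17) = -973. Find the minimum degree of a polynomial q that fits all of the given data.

2

Forward differences of the values at u = -1, 2, 5, 8, 11, 14, 17:
  q  : -1  -28  -109  -244  -433  -676  -973
  Δ  : -27  -81  -135  -189  -243  -297
  Δ^2: -54  -54  -54  -54  -54
  Δ^3: 0  0  0  0
  Δ^4: 0  0  0
  Δ^5: 0  0
  Δ^6: 0
The second differences are constant (-54) and nonzero, while all higher differences vanish, so the minimal degree is 2.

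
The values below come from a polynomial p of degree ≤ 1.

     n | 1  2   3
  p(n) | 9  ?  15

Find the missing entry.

The 2 known points determine the degree-1 polynomial uniquely.
Write p(n) = an + b. Substituting each data point gives a linear system:
  a + b = 9
  3a + b = 15
Solving the system yields a = 3, b = 6.
So p(n) = 3n + 6.
Then p(2) = 12.

12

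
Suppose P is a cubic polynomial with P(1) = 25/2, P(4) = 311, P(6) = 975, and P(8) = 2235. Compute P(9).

6297/2

Write P(t) = at^3 + bt^2 + ct + d. Substituting each data point gives a linear system:
  a + b + c + d = 25/2
  64a + 16b + 4c + d = 311
  216a + 36b + 6c + d = 975
  512a + 64b + 8c + d = 2235
Solving the system yields a = 4, b = 5/2, c = 3, d = 3.
So P(t) = 4t³ + (5/2)t² + 3t + 3.
Then P(9) = 6297/2.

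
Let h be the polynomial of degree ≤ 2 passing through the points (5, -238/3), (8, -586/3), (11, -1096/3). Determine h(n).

h(n) = -3n^2 + (1/3)n - 6

Write h(n) = an^2 + bn + c. Substituting each data point gives a linear system:
  25a + 5b + c = -238/3
  64a + 8b + c = -586/3
  121a + 11b + c = -1096/3
Solving the system yields a = -3, b = 1/3, c = -6.
So h(n) = -3n^2 + (1/3)n - 6.
Check: h(8) = -586/3. ✓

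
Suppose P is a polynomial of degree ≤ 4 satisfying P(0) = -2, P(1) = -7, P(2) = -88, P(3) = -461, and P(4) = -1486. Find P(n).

Using the Lagrange interpolation formula with nodes 0, 1, 2, 3, 4:
  L_0(n) = (n - 1)(n - 2)(n - 3)(n - 4) / 24
  L_1(n) = n(n - 2)(n - 3)(n - 4) / -6
  L_2(n) = n(n - 1)(n - 3)(n - 4) / 4
  L_3(n) = n(n - 1)(n - 2)(n - 4) / -6
  L_4(n) = n(n - 1)(n - 2)(n - 3) / 24
Then P(n) = -2·L_0(n) - 7·L_1(n) - 88·L_2(n) - 461·L_3(n) - 1486·L_4(n).
Expanding and collecting terms gives P(n) = -6n^4 + 4n^2 - 3n - 2.
Check: P(0) = -2. ✓

P(n) = -6n^4 + 4n^2 - 3n - 2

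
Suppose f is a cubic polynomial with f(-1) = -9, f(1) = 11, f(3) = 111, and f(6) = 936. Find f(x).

Write f(x) = ax^3 + bx^2 + cx + d. Substituting each data point gives a linear system:
  -a + b - c + d = -9
  a + b + c + d = 11
  27a + 9b + 3c + d = 111
  216a + 36b + 6c + d = 936
Solving the system yields a = 5, b = -5, c = 5, d = 6.
So f(x) = 5x^3 - 5x^2 + 5x + 6.
Check: f(3) = 111. ✓

f(x) = 5x^3 - 5x^2 + 5x + 6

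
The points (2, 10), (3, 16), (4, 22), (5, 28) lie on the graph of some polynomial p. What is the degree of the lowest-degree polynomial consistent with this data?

Forward differences of the values at n = 2, 3, 4, 5:
  p  : 10  16  22  28
  Δ  : 6  6  6
  Δ^2: 0  0
  Δ^3: 0
The first differences are constant (6) and nonzero, while all higher differences vanish, so the minimal degree is 1.

1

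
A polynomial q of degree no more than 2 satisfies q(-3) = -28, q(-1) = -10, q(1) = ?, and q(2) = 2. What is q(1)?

0

The 3 known points determine the degree-2 polynomial uniquely.
Write q(x) = ax^2 + bx + c. Substituting each data point gives a linear system:
  9a - 3b + c = -28
  a - b + c = -10
  4a + 2b + c = 2
Solving the system yields a = -1, b = 5, c = -4.
So q(x) = -x^2 + 5x - 4.
Then q(1) = 0.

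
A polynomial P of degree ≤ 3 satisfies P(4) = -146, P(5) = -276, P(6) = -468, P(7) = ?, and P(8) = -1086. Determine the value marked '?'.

On equispaced nodes a degree-3 polynomial has vanishing fourth forward difference, so
  P(4) - 4·P(5) + 6·P(6) - 4·P(7) + P(8) = 0.
Substituting the known values and solving for P(7):
  -4·P(7) = 2936
  P(7) = -734.

-734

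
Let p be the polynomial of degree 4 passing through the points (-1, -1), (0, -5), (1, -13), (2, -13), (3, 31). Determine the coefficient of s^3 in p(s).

Write p(s) = as^4 + bs^3 + cs^2 + ds + e. Substituting each data point gives a linear system:
  a - b + c - d + e = -1
  e = -5
  a + b + c + d + e = -13
  16a + 8b + 4c + 2d + e = -13
  81a + 27b + 9c + 3d + e = 31
Solving the system yields a = 1, b = 0, c = -3, d = -6, e = -5.
So p(s) = s^4 - 3s^2 - 6s - 5.
The coefficient of s^3 is 0.

0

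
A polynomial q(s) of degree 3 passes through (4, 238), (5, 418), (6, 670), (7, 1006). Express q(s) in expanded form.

q(s) = 2s^3 + 6s^2 + 4s - 2

Write q(s) = as^3 + bs^2 + cs + d. Substituting each data point gives a linear system:
  64a + 16b + 4c + d = 238
  125a + 25b + 5c + d = 418
  216a + 36b + 6c + d = 670
  343a + 49b + 7c + d = 1006
Solving the system yields a = 2, b = 6, c = 4, d = -2.
So q(s) = 2s^3 + 6s^2 + 4s - 2.
Check: q(5) = 418. ✓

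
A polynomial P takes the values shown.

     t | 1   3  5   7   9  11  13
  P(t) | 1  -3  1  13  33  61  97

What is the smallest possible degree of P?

2

Forward differences of the values at t = 1, 3, 5, 7, 9, 11, 13:
  P  : 1  -3  1  13  33  61  97
  Δ  : -4  4  12  20  28  36
  Δ^2: 8  8  8  8  8
  Δ^3: 0  0  0  0
  Δ^4: 0  0  0
  Δ^5: 0  0
  Δ^6: 0
The second differences are constant (8) and nonzero, while all higher differences vanish, so the minimal degree is 2.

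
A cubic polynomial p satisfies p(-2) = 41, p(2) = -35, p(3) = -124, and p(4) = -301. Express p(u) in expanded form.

p(u) = -5u^3 + u^2 + u - 1

Write p(u) = au^3 + bu^2 + cu + d. Substituting each data point gives a linear system:
  -8a + 4b - 2c + d = 41
  8a + 4b + 2c + d = -35
  27a + 9b + 3c + d = -124
  64a + 16b + 4c + d = -301
Solving the system yields a = -5, b = 1, c = 1, d = -1.
So p(u) = -5u^3 + u^2 + u - 1.
Check: p(2) = -35. ✓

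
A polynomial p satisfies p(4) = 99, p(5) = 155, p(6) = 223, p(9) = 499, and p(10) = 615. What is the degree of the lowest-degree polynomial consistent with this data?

Divided differences on the nodes 4, 5, 6, 9, 10:
  order 0: 99  155  223  499  615
  order 1: 56  68  92  116
  order 2: 6  6  6
  order 3: 0  0
  order 4: 0
The order-2 divided differences are all 6 (nonzero) and every higher order vanishes, so the data lies on a polynomial of degree exactly 2.

2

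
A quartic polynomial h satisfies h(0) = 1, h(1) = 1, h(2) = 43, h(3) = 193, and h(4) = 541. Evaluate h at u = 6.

Using the Lagrange interpolation formula with nodes 0, 1, 2, 3, 4:
  L_0(u) = (u - 1)(u - 2)(u - 3)(u - 4) / 24
  L_1(u) = u(u - 2)(u - 3)(u - 4) / -6
  L_2(u) = u(u - 1)(u - 3)(u - 4) / 4
  L_3(u) = u(u - 1)(u - 2)(u - 4) / -6
  L_4(u) = u(u - 1)(u - 2)(u - 3) / 24
Then h(u) = 1·L_0(u) + 1·L_1(u) + 43·L_2(u) + 193·L_3(u) + 541·L_4(u).
Expanding and collecting terms gives h(u) = u⁴ + 5u³ - u² - 5u + 1.
Evaluating at u = 6: h(6) = 2311.

2311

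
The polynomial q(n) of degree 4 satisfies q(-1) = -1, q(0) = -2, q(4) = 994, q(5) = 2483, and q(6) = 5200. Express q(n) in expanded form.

q(n) = 4n^4 + n^3 - 5n^2 - 3n - 2

Write q(n) = an^4 + bn^3 + cn^2 + dn + e. Substituting each data point gives a linear system:
  a - b + c - d + e = -1
  e = -2
  256a + 64b + 16c + 4d + e = 994
  625a + 125b + 25c + 5d + e = 2483
  1296a + 216b + 36c + 6d + e = 5200
Solving the system yields a = 4, b = 1, c = -5, d = -3, e = -2.
So q(n) = 4n⁴ + n³ - 5n² - 3n - 2.
Check: q(5) = 2483. ✓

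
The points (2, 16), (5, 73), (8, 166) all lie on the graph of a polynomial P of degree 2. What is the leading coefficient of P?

2

Write P(x) = ax^2 + bx + c. Substituting each data point gives a linear system:
  4a + 2b + c = 16
  25a + 5b + c = 73
  64a + 8b + c = 166
Solving the system yields a = 2, b = 5, c = -2.
So P(x) = 2x² + 5x - 2.
The leading coefficient is 2.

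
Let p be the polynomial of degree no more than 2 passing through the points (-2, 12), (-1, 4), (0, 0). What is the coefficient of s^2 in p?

2

Write p(s) = as^2 + bs + c. Substituting each data point gives a linear system:
  4a - 2b + c = 12
  a - b + c = 4
  c = 0
Solving the system yields a = 2, b = -2, c = 0.
So p(s) = 2s^2 - 2s.
The leading coefficient is 2.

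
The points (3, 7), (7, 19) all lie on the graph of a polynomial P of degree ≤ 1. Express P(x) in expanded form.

Using the Lagrange interpolation formula with nodes 3, 7:
  L_0(x) = (x - 7) / -4
  L_1(x) = (x - 3) / 4
Then P(x) = 7·L_0(x) + 19·L_1(x).
Expanding and collecting terms gives P(x) = 3x - 2.
Check: P(3) = 7. ✓

P(x) = 3x - 2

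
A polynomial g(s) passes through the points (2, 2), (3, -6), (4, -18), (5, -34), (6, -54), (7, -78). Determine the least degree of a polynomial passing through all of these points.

2

Forward differences of the values at s = 2, 3, 4, 5, 6, 7:
  g  : 2  -6  -18  -34  -54  -78
  Δ  : -8  -12  -16  -20  -24
  Δ^2: -4  -4  -4  -4
  Δ^3: 0  0  0
  Δ^4: 0  0
  Δ^5: 0
The second differences are constant (-4) and nonzero, while all higher differences vanish, so the minimal degree is 2.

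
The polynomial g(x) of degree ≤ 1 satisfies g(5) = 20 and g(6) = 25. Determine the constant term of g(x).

-5

Write g(x) = ax + b. Substituting each data point gives a linear system:
  5a + b = 20
  6a + b = 25
Solving the system yields a = 5, b = -5.
So g(x) = 5x - 5.
The constant term is -5.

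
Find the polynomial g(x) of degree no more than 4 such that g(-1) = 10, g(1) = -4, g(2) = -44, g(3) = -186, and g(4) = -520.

g(x) = -x^4 - 5x^3 + 4x^2 - 2x

Using the Lagrange interpolation formula with nodes -1, 1, 2, 3, 4:
  L_0(x) = (x - 1)(x - 2)(x - 3)(x - 4) / 120
  L_1(x) = (x + 1)(x - 2)(x - 3)(x - 4) / -12
  L_2(x) = (x + 1)(x - 1)(x - 3)(x - 4) / 6
  L_3(x) = (x + 1)(x - 1)(x - 2)(x - 4) / -8
  L_4(x) = (x + 1)(x - 1)(x - 2)(x - 3) / 30
Then g(x) = 10·L_0(x) - 4·L_1(x) - 44·L_2(x) - 186·L_3(x) - 520·L_4(x).
Expanding and collecting terms gives g(x) = -x^4 - 5x^3 + 4x^2 - 2x.
Check: g(-1) = 10. ✓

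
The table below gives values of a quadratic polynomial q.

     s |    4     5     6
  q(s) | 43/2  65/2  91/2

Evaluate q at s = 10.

Forward differences of the values at s = 4, 5, 6:
  q  : 43/2  65/2  91/2
  Δ  : 11  13
  Δ^2: 2
The second differences are constant, confirming degree 2.
Interpolating (Newton forward form) and evaluating at s = 10 gives q(10) = 235/2.

235/2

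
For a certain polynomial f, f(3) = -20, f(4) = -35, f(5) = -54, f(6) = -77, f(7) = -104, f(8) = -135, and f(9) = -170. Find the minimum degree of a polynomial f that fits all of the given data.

Forward differences of the values at u = 3, 4, 5, 6, 7, 8, 9:
  f  : -20  -35  -54  -77  -104  -135  -170
  Δ  : -15  -19  -23  -27  -31  -35
  Δ^2: -4  -4  -4  -4  -4
  Δ^3: 0  0  0  0
  Δ^4: 0  0  0
  Δ^5: 0  0
  Δ^6: 0
The second differences are constant (-4) and nonzero, while all higher differences vanish, so the minimal degree is 2.

2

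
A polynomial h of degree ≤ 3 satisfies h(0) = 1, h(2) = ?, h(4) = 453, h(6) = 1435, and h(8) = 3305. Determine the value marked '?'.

On equispaced nodes a degree-3 polynomial has vanishing fourth forward difference, so
  h(0) - 4·h(2) + 6·h(4) - 4·h(6) + h(8) = 0.
Substituting the known values and solving for h(2):
  -4·h(2) = -284
  h(2) = 71.

71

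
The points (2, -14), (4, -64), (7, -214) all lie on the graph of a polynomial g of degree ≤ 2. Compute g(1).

-4

Write g(x) = ax^2 + bx + c. Substituting each data point gives a linear system:
  4a + 2b + c = -14
  16a + 4b + c = -64
  49a + 7b + c = -214
Solving the system yields a = -5, b = 5, c = -4.
So g(x) = -5x^2 + 5x - 4.
Then g(1) = -4.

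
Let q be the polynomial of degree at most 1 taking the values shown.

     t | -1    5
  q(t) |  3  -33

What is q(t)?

q(t) = -6t - 3

Using the Lagrange interpolation formula with nodes -1, 5:
  L_0(t) = (t - 5) / -6
  L_1(t) = (t + 1) / 6
Then q(t) = 3·L_0(t) - 33·L_1(t).
Expanding and collecting terms gives q(t) = -6t - 3.
Check: q(5) = -33. ✓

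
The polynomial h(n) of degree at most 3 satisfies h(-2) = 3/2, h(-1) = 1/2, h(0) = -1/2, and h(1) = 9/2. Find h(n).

h(n) = n^3 + 3n^2 + n - 1/2

Write h(n) = an^3 + bn^2 + cn + d. Substituting each data point gives a linear system:
  -8a + 4b - 2c + d = 3/2
  -a + b - c + d = 1/2
  d = -1/2
  a + b + c + d = 9/2
Solving the system yields a = 1, b = 3, c = 1, d = -1/2.
So h(n) = n^3 + 3n^2 + n - 1/2.
Check: h(0) = -1/2. ✓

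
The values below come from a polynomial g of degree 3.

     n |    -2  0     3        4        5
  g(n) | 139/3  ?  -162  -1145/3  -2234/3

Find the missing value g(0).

The 4 known points determine the degree-3 polynomial uniquely.
Write g(n) = an^3 + bn^2 + cn + d. Substituting each data point gives a linear system:
  -8a + 4b - 2c + d = 139/3
  27a + 9b + 3c + d = -162
  64a + 16b + 4c + d = -1145/3
  125a + 25b + 5c + d = -2234/3
Solving the system yields a = -6, b = 1/3, c = 0, d = -3.
So g(n) = -6n^3 + (1/3)n^2 - 3.
Then g(0) = -3.

-3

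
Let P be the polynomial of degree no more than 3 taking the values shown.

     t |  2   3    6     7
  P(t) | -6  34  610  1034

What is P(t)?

Write P(t) = at^3 + bt^2 + ct + d. Substituting each data point gives a linear system:
  8a + 4b + 2c + d = -6
  27a + 9b + 3c + d = 34
  216a + 36b + 6c + d = 610
  343a + 49b + 7c + d = 1034
Solving the system yields a = 4, b = -6, c = -6, d = -2.
So P(t) = 4t^3 - 6t^2 - 6t - 2.
Check: P(7) = 1034. ✓

P(t) = 4t^3 - 6t^2 - 6t - 2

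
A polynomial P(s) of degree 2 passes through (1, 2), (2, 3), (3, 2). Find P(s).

Using the Lagrange interpolation formula with nodes 1, 2, 3:
  L_0(s) = (s - 2)(s - 3) / 2
  L_1(s) = (s - 1)(s - 3) / -1
  L_2(s) = (s - 1)(s - 2) / 2
Then P(s) = 2·L_0(s) + 3·L_1(s) + 2·L_2(s).
Expanding and collecting terms gives P(s) = -s^2 + 4s - 1.
Check: P(2) = 3. ✓

P(s) = -s^2 + 4s - 1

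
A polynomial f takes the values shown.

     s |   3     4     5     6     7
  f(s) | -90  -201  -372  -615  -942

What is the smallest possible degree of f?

3

Forward differences of the values at s = 3, 4, 5, 6, 7:
  f  : -90  -201  -372  -615  -942
  Δ  : -111  -171  -243  -327
  Δ^2: -60  -72  -84
  Δ^3: -12  -12
  Δ^4: 0
The third differences are constant (-12) and nonzero, while all higher differences vanish, so the minimal degree is 3.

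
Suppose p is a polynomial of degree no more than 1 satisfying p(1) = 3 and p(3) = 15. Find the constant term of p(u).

Write p(u) = au + b. Substituting each data point gives a linear system:
  a + b = 3
  3a + b = 15
Solving the system yields a = 6, b = -3.
So p(u) = 6u - 3.
The constant term is -3.

-3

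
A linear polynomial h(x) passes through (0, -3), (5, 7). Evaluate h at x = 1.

Using the Lagrange interpolation formula with nodes 0, 5:
  L_0(x) = (x - 5) / -5
  L_1(x) = x / 5
Then h(x) = -3·L_0(x) + 7·L_1(x).
Expanding and collecting terms gives h(x) = 2x - 3.
Evaluating at x = 1: h(1) = -1.

-1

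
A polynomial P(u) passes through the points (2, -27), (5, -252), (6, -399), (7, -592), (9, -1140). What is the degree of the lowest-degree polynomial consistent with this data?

3

Divided differences on the nodes 2, 5, 6, 7, 9:
  order 0: -27  -252  -399  -592  -1140
  order 1: -75  -147  -193  -274
  order 2: -18  -23  -27
  order 3: -1  -1
  order 4: 0
The order-3 divided differences are all -1 (nonzero) and every higher order vanishes, so the data lies on a polynomial of degree exactly 3.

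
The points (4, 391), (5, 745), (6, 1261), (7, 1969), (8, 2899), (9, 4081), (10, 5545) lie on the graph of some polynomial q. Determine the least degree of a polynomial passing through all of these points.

Forward differences of the values at s = 4, 5, 6, 7, 8, 9, 10:
  q  : 391  745  1261  1969  2899  4081  5545
  Δ  : 354  516  708  930  1182  1464
  Δ^2: 162  192  222  252  282
  Δ^3: 30  30  30  30
  Δ^4: 0  0  0
  Δ^5: 0  0
  Δ^6: 0
The third differences are constant (30) and nonzero, while all higher differences vanish, so the minimal degree is 3.

3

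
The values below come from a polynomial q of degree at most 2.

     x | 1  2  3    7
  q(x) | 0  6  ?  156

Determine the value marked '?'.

20

The 3 known points determine the degree-2 polynomial uniquely.
Write q(x) = ax^2 + bx + c. Substituting each data point gives a linear system:
  a + b + c = 0
  4a + 2b + c = 6
  49a + 7b + c = 156
Solving the system yields a = 4, b = -6, c = 2.
So q(x) = 4x² - 6x + 2.
Then q(3) = 20.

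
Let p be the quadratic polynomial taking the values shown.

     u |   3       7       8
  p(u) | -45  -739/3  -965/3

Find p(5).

Write p(u) = au^2 + bu + c. Substituting each data point gives a linear system:
  9a + 3b + c = -45
  49a + 7b + c = -739/3
  64a + 8b + c = -965/3
Solving the system yields a = -5, b = -1/3, c = 1.
So p(u) = -5u^2 - (1/3)u + 1.
Then p(5) = -377/3.

-377/3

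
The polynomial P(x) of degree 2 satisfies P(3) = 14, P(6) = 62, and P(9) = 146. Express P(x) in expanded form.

P(x) = 2x^2 - 2x + 2

Write P(x) = ax^2 + bx + c. Substituting each data point gives a linear system:
  9a + 3b + c = 14
  36a + 6b + c = 62
  81a + 9b + c = 146
Solving the system yields a = 2, b = -2, c = 2.
So P(x) = 2x^2 - 2x + 2.
Check: P(9) = 146. ✓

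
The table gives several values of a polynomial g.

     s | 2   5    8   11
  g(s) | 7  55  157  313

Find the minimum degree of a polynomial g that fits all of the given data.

Forward differences of the values at s = 2, 5, 8, 11:
  g  : 7  55  157  313
  Δ  : 48  102  156
  Δ^2: 54  54
  Δ^3: 0
The second differences are constant (54) and nonzero, while all higher differences vanish, so the minimal degree is 2.

2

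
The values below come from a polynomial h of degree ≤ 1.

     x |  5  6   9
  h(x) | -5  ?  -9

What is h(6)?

The 2 known points determine the degree-1 polynomial uniquely.
Write h(x) = ax + b. Substituting each data point gives a linear system:
  5a + b = -5
  9a + b = -9
Solving the system yields a = -1, b = 0.
So h(x) = -x.
Then h(6) = -6.

-6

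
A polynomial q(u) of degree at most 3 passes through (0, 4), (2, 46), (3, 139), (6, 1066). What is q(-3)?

-149

Write q(u) = au^3 + bu^2 + cu + d. Substituting each data point gives a linear system:
  d = 4
  8a + 4b + 2c + d = 46
  27a + 9b + 3c + d = 139
  216a + 36b + 6c + d = 1066
Solving the system yields a = 5, b = -1, c = 3, d = 4.
So q(u) = 5u^3 - u^2 + 3u + 4.
Then q(-3) = -149.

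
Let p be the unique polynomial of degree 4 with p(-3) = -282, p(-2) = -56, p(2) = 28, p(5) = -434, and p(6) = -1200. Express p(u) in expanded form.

Write p(u) = au^4 + bu^3 + cu^2 + du + e. Substituting each data point gives a linear system:
  81a - 27b + 9c - 3d + e = -282
  16a - 8b + 4c - 2d + e = -56
  16a + 8b + 4c + 2d + e = 28
  625a + 125b + 25c + 5d + e = -434
  1296a + 216b + 36c + 6d + e = -1200
Solving the system yields a = -2, b = 6, c = 3, d = -3, e = 6.
So p(u) = -2u⁴ + 6u³ + 3u² - 3u + 6.
Check: p(6) = -1200. ✓

p(u) = -2u^4 + 6u^3 + 3u^2 - 3u + 6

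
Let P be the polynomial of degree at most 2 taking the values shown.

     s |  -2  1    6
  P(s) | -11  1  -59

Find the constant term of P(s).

1

Write P(s) = as^2 + bs + c. Substituting each data point gives a linear system:
  4a - 2b + c = -11
  a + b + c = 1
  36a + 6b + c = -59
Solving the system yields a = -2, b = 2, c = 1.
So P(s) = -2s² + 2s + 1.
The constant term is 1.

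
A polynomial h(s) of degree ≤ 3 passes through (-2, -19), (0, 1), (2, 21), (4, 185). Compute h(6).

637

Forward differences of the values at s = -2, 0, 2, 4:
  h  : -19  1  21  185
  Δ  : 20  20  164
  Δ^2: 0  144
  Δ^3: 144
The third differences are constant, confirming degree 3.
Interpolating (Newton forward form) and evaluating at s = 6 gives h(6) = 637.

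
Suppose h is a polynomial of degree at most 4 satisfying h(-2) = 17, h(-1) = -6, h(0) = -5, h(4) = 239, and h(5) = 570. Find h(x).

Write h(x) = ax^4 + bx^3 + cx^2 + dx + e. Substituting each data point gives a linear system:
  16a - 8b + 4c - 2d + e = 17
  a - b + c - d + e = -6
  e = -5
  256a + 64b + 16c + 4d + e = 239
  625a + 125b + 25c + 5d + e = 570
Solving the system yields a = 1, b = -1, c = 2, d = 5, e = -5.
So h(x) = x⁴ - x³ + 2x² + 5x - 5.
Check: h(5) = 570. ✓

h(x) = x^4 - x^3 + 2x^2 + 5x - 5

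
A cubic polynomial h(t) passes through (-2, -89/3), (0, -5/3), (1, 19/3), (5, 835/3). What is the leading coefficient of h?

2

Write h(t) = at^3 + bt^2 + ct + d. Substituting each data point gives a linear system:
  -8a + 4b - 2c + d = -89/3
  d = -5/3
  a + b + c + d = 19/3
  125a + 25b + 5c + d = 835/3
Solving the system yields a = 2, b = 0, c = 6, d = -5/3.
So h(t) = 2t³ + 6t - 5/3.
The leading coefficient is 2.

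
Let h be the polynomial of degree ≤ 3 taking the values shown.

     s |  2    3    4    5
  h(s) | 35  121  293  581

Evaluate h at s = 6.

Write h(s) = as^3 + bs^2 + cs + d. Substituting each data point gives a linear system:
  8a + 4b + 2c + d = 35
  27a + 9b + 3c + d = 121
  64a + 16b + 4c + d = 293
  125a + 25b + 5c + d = 581
Solving the system yields a = 5, b = -2, c = 1, d = 1.
So h(s) = 5s^3 - 2s^2 + s + 1.
Then h(6) = 1015.

1015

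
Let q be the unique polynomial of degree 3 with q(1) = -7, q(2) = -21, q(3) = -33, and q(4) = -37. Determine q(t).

Write q(t) = at^3 + bt^2 + ct + d. Substituting each data point gives a linear system:
  a + b + c + d = -7
  8a + 4b + 2c + d = -21
  27a + 9b + 3c + d = -33
  64a + 16b + 4c + d = -37
Solving the system yields a = 1, b = -5, c = -6, d = 3.
So q(t) = t³ - 5t² - 6t + 3.
Check: q(1) = -7. ✓

q(t) = t^3 - 5t^2 - 6t + 3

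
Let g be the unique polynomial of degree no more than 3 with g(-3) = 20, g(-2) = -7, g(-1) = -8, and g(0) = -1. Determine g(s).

Write g(s) = as^3 + bs^2 + cs + d. Substituting each data point gives a linear system:
  -27a + 9b - 3c + d = 20
  -8a + 4b - 2c + d = -7
  -a + b - c + d = -8
  d = -1
Solving the system yields a = -3, b = -5, c = 5, d = -1.
So g(s) = -3s^3 - 5s^2 + 5s - 1.
Check: g(-3) = 20. ✓

g(s) = -3s^3 - 5s^2 + 5s - 1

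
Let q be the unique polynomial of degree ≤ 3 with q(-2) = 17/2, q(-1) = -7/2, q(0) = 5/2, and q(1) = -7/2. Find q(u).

Using the Lagrange interpolation formula with nodes -2, -1, 0, 1:
  L_0(u) = (u + 1)u(u - 1) / -6
  L_1(u) = (u + 2)u(u - 1) / 2
  L_2(u) = (u + 2)(u + 1)(u - 1) / -2
  L_3(u) = (u + 2)(u + 1)u / 6
Then q(u) = 17/2·L_0(u) - 7/2·L_1(u) + 5/2·L_2(u) - 7/2·L_3(u).
Expanding and collecting terms gives q(u) = -5u^3 - 6u^2 + 5u + 5/2.
Check: q(1) = -7/2. ✓

q(u) = -5u^3 - 6u^2 + 5u + 5/2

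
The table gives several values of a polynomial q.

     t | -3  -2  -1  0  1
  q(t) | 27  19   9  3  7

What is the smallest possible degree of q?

3

Forward differences of the values at t = -3, -2, -1, 0, 1:
  q  : 27  19  9  3  7
  Δ  : -8  -10  -6  4
  Δ^2: -2  4  10
  Δ^3: 6  6
  Δ^4: 0
The third differences are constant (6) and nonzero, while all higher differences vanish, so the minimal degree is 3.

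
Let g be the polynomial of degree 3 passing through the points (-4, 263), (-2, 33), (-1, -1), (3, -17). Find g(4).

Write g(x) = ax^3 + bx^2 + cx + d. Substituting each data point gives a linear system:
  -64a + 16b - 4c + d = 263
  -8a + 4b - 2c + d = 33
  -a + b - c + d = -1
  27a + 9b + 3c + d = -17
Solving the system yields a = -3, b = 6, c = 5, d = -5.
So g(x) = -3x^3 + 6x^2 + 5x - 5.
Then g(4) = -81.

-81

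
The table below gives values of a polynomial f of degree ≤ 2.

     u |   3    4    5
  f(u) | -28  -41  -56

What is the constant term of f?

-1

Write f(u) = au^2 + bu + c. Substituting each data point gives a linear system:
  9a + 3b + c = -28
  16a + 4b + c = -41
  25a + 5b + c = -56
Solving the system yields a = -1, b = -6, c = -1.
So f(u) = -u^2 - 6u - 1.
The constant term is -1.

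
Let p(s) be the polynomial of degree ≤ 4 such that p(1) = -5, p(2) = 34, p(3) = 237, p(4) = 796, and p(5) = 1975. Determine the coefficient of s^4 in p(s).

3

Write p(s) = as^4 + bs^3 + cs^2 + ds + e. Substituting each data point gives a linear system:
  a + b + c + d + e = -5
  16a + 8b + 4c + 2d + e = 34
  81a + 27b + 9c + 3d + e = 237
  256a + 64b + 16c + 4d + e = 796
  625a + 125b + 25c + 5d + e = 1975
Solving the system yields a = 3, b = 2, c = -5, d = -5, e = 0.
So p(s) = 3s⁴ + 2s³ - 5s² - 5s.
The leading coefficient is 3.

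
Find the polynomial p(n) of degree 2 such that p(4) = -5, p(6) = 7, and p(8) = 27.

Using the Lagrange interpolation formula with nodes 4, 6, 8:
  L_0(n) = (n - 6)(n - 8) / 8
  L_1(n) = (n - 4)(n - 8) / -4
  L_2(n) = (n - 4)(n - 6) / 8
Then p(n) = -5·L_0(n) + 7·L_1(n) + 27·L_2(n).
Expanding and collecting terms gives p(n) = n² - 4n - 5.
Check: p(8) = 27. ✓

p(n) = n^2 - 4n - 5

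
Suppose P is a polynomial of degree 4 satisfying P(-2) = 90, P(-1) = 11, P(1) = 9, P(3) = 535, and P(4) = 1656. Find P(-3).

Using the Lagrange interpolation formula with nodes -2, -1, 1, 3, 4:
  L_0(u) = (u + 1)(u - 1)(u - 3)(u - 4) / 90
  L_1(u) = (u + 2)(u - 1)(u - 3)(u - 4) / -40
  L_2(u) = (u + 2)(u + 1)(u - 3)(u - 4) / 36
  L_3(u) = (u + 2)(u + 1)(u - 1)(u - 4) / -40
  L_4(u) = (u + 2)(u + 1)(u - 1)(u - 3) / 90
Then P(u) = 90·L_0(u) + 11·L_1(u) + 9·L_2(u) + 535·L_3(u) + 1656·L_4(u).
Expanding and collecting terms gives P(u) = 6u^4 + 2u^3 - 3u + 4.
Evaluating at u = -3: P(-3) = 445.

445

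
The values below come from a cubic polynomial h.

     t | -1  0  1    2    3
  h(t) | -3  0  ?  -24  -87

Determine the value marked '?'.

The 4 known points determine the degree-3 polynomial uniquely.
Write h(t) = at^3 + bt^2 + ct + d. Substituting each data point gives a linear system:
  -a + b - c + d = -3
  d = 0
  8a + 4b + 2c + d = -24
  27a + 9b + 3c + d = -87
Solving the system yields a = -3, b = -2, c = 4, d = 0.
So h(t) = -3t^3 - 2t^2 + 4t.
Then h(1) = -1.

-1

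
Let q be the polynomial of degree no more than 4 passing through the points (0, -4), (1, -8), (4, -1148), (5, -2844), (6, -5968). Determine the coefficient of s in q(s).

2

Write q(s) = as^4 + bs^3 + cs^2 + ds + e. Substituting each data point gives a linear system:
  e = -4
  a + b + c + d + e = -8
  256a + 64b + 16c + 4d + e = -1148
  625a + 125b + 25c + 5d + e = -2844
  1296a + 216b + 36c + 6d + e = -5968
Solving the system yields a = -5, b = 3, c = -4, d = 2, e = -4.
So q(s) = -5s⁴ + 3s³ - 4s² + 2s - 4.
The coefficient of s is 2.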